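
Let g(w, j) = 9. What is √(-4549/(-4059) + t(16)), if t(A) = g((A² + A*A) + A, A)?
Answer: 2*√4631770/1353 ≈ 3.1813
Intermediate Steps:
t(A) = 9
√(-4549/(-4059) + t(16)) = √(-4549/(-4059) + 9) = √(-4549*(-1/4059) + 9) = √(4549/4059 + 9) = √(41080/4059) = 2*√4631770/1353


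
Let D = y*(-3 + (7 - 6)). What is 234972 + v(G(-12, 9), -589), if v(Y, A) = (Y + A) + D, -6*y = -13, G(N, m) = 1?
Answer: 703139/3 ≈ 2.3438e+5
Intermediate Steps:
y = 13/6 (y = -⅙*(-13) = 13/6 ≈ 2.1667)
D = -13/3 (D = 13*(-3 + (7 - 6))/6 = 13*(-3 + 1)/6 = (13/6)*(-2) = -13/3 ≈ -4.3333)
v(Y, A) = -13/3 + A + Y (v(Y, A) = (Y + A) - 13/3 = (A + Y) - 13/3 = -13/3 + A + Y)
234972 + v(G(-12, 9), -589) = 234972 + (-13/3 - 589 + 1) = 234972 - 1777/3 = 703139/3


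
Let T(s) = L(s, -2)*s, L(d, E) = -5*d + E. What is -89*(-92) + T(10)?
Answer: 7668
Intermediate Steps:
L(d, E) = E - 5*d
T(s) = s*(-2 - 5*s) (T(s) = (-2 - 5*s)*s = s*(-2 - 5*s))
-89*(-92) + T(10) = -89*(-92) - 1*10*(2 + 5*10) = 8188 - 1*10*(2 + 50) = 8188 - 1*10*52 = 8188 - 520 = 7668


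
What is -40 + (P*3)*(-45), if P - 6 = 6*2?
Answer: -2470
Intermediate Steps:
P = 18 (P = 6 + 6*2 = 6 + 12 = 18)
-40 + (P*3)*(-45) = -40 + (18*3)*(-45) = -40 + 54*(-45) = -40 - 2430 = -2470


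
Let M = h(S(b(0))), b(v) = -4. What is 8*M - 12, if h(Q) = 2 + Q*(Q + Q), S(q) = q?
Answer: 260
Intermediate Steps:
h(Q) = 2 + 2*Q² (h(Q) = 2 + Q*(2*Q) = 2 + 2*Q²)
M = 34 (M = 2 + 2*(-4)² = 2 + 2*16 = 2 + 32 = 34)
8*M - 12 = 8*34 - 12 = 272 - 12 = 260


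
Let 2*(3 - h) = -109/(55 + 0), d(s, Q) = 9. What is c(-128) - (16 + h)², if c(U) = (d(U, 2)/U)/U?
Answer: -19806594471/49561600 ≈ -399.64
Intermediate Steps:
h = 439/110 (h = 3 - (-109)/(2*(55 + 0)) = 3 - (-109)/(2*55) = 3 - ½*(-109/55) = 3 + 109/110 = 439/110 ≈ 3.9909)
c(U) = 9/U² (c(U) = (9/U)/U = 9/U²)
c(-128) - (16 + h)² = 9/(-128)² - (16 + 439/110)² = 9*(1/16384) - (2199/110)² = 9/16384 - 1*4835601/12100 = 9/16384 - 4835601/12100 = -19806594471/49561600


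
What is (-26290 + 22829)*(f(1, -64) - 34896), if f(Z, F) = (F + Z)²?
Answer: 107038347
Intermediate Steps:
(-26290 + 22829)*(f(1, -64) - 34896) = (-26290 + 22829)*((-64 + 1)² - 34896) = -3461*((-63)² - 34896) = -3461*(3969 - 34896) = -3461*(-30927) = 107038347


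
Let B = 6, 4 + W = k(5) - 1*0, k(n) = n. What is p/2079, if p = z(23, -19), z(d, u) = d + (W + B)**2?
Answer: 8/231 ≈ 0.034632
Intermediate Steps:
W = 1 (W = -4 + (5 - 1*0) = -4 + (5 + 0) = -4 + 5 = 1)
z(d, u) = 49 + d (z(d, u) = d + (1 + 6)**2 = d + 7**2 = d + 49 = 49 + d)
p = 72 (p = 49 + 23 = 72)
p/2079 = 72/2079 = 72*(1/2079) = 8/231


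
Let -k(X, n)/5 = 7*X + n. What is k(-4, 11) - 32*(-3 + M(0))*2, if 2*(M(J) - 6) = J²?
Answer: -107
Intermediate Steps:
M(J) = 6 + J²/2
k(X, n) = -35*X - 5*n (k(X, n) = -5*(7*X + n) = -5*(n + 7*X) = -35*X - 5*n)
k(-4, 11) - 32*(-3 + M(0))*2 = (-35*(-4) - 5*11) - 32*(-3 + (6 + (½)*0²))*2 = (140 - 55) - 32*(-3 + (6 + (½)*0))*2 = 85 - 32*(-3 + (6 + 0))*2 = 85 - 32*(-3 + 6)*2 = 85 - 96*2 = 85 - 32*6 = 85 - 192 = -107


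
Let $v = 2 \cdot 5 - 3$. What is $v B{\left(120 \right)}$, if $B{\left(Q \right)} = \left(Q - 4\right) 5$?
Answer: $4060$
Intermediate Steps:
$B{\left(Q \right)} = -20 + 5 Q$ ($B{\left(Q \right)} = \left(-4 + Q\right) 5 = -20 + 5 Q$)
$v = 7$ ($v = 10 - 3 = 7$)
$v B{\left(120 \right)} = 7 \left(-20 + 5 \cdot 120\right) = 7 \left(-20 + 600\right) = 7 \cdot 580 = 4060$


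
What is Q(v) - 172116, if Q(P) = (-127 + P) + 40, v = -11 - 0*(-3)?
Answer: -172214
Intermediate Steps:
v = -11 (v = -11 - 8*0 = -11 + 0 = -11)
Q(P) = -87 + P
Q(v) - 172116 = (-87 - 11) - 172116 = -98 - 172116 = -172214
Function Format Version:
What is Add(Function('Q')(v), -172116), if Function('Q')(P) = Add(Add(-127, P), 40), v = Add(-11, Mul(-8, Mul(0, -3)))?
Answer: -172214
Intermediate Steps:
v = -11 (v = Add(-11, Mul(-8, 0)) = Add(-11, 0) = -11)
Function('Q')(P) = Add(-87, P)
Add(Function('Q')(v), -172116) = Add(Add(-87, -11), -172116) = Add(-98, -172116) = -172214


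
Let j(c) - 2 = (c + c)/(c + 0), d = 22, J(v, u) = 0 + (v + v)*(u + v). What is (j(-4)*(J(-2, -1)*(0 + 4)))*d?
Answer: 4224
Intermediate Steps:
J(v, u) = 2*v*(u + v) (J(v, u) = 0 + (2*v)*(u + v) = 0 + 2*v*(u + v) = 2*v*(u + v))
j(c) = 4 (j(c) = 2 + (c + c)/(c + 0) = 2 + (2*c)/c = 2 + 2 = 4)
(j(-4)*(J(-2, -1)*(0 + 4)))*d = (4*((2*(-2)*(-1 - 2))*(0 + 4)))*22 = (4*((2*(-2)*(-3))*4))*22 = (4*(12*4))*22 = (4*48)*22 = 192*22 = 4224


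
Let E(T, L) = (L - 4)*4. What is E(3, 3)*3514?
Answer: -14056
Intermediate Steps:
E(T, L) = -16 + 4*L (E(T, L) = (-4 + L)*4 = -16 + 4*L)
E(3, 3)*3514 = (-16 + 4*3)*3514 = (-16 + 12)*3514 = -4*3514 = -14056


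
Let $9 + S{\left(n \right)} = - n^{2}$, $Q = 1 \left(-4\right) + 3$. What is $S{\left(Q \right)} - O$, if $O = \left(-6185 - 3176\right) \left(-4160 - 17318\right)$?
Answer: $-201055568$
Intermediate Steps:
$Q = -1$ ($Q = -4 + 3 = -1$)
$O = 201055558$ ($O = \left(-9361\right) \left(-21478\right) = 201055558$)
$S{\left(n \right)} = -9 - n^{2}$
$S{\left(Q \right)} - O = \left(-9 - \left(-1\right)^{2}\right) - 201055558 = \left(-9 - 1\right) - 201055558 = -10 - 201055558 = -201055568$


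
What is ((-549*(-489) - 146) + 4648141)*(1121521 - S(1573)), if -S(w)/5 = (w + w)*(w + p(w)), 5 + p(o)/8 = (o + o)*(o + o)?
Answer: 6123463062434075256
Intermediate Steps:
p(o) = -40 + 32*o² (p(o) = -40 + 8*((o + o)*(o + o)) = -40 + 8*((2*o)*(2*o)) = -40 + 8*(4*o²) = -40 + 32*o²)
S(w) = -10*w*(-40 + w + 32*w²) (S(w) = -5*(w + w)*(w + (-40 + 32*w²)) = -5*2*w*(-40 + w + 32*w²) = -10*w*(-40 + w + 32*w²))
((-549*(-489) - 146) + 4648141)*(1121521 - S(1573)) = ((-549*(-489) - 146) + 4648141)*(1121521 - 10*1573*(40 - 1*1573 - 32*1573²)) = ((268461 - 146) + 4648141)*(1121521 - 10*1573*(40 - 1573 - 32*2474329)) = (268315 + 4648141)*(1121521 - 10*1573*(40 - 1573 - 79178528)) = 4916456*(1121521 - 10*1573*(-79180061)) = 4916456*(1121521 - 1*(-1245502359530)) = 4916456*(1121521 + 1245502359530) = 4916456*1245503481051 = 6123463062434075256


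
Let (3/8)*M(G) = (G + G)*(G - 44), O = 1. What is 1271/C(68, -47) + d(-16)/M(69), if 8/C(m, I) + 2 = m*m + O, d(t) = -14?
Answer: 422325496/575 ≈ 7.3448e+5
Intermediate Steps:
M(G) = 16*G*(-44 + G)/3 (M(G) = 8*((G + G)*(G - 44))/3 = 8*((2*G)*(-44 + G))/3 = 8*(2*G*(-44 + G))/3 = 16*G*(-44 + G)/3)
C(m, I) = 8/(-1 + m**2) (C(m, I) = 8/(-2 + (m*m + 1)) = 8/(-2 + (m**2 + 1)) = 8/(-2 + (1 + m**2)) = 8/(-1 + m**2))
1271/C(68, -47) + d(-16)/M(69) = 1271/((8/(-1 + 68**2))) - 14*1/(368*(-44 + 69)) = 1271/((8/(-1 + 4624))) - 14/((16/3)*69*25) = 1271/((8/4623)) - 14/9200 = 1271/((8*(1/4623))) - 14*1/9200 = 1271/(8/4623) - 7/4600 = 1271*(4623/8) - 7/4600 = 5875833/8 - 7/4600 = 422325496/575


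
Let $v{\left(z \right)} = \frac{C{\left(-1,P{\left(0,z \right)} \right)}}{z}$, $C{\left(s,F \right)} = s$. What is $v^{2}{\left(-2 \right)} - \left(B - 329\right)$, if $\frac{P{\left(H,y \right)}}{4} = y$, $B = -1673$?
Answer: $\frac{8009}{4} \approx 2002.3$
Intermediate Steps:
$P{\left(H,y \right)} = 4 y$
$v{\left(z \right)} = - \frac{1}{z}$
$v^{2}{\left(-2 \right)} - \left(B - 329\right) = \left(- \frac{1}{-2}\right)^{2} - \left(-1673 - 329\right) = \left(\left(-1\right) \left(- \frac{1}{2}\right)\right)^{2} - \left(-1673 - 329\right) = \left(\frac{1}{2}\right)^{2} - -2002 = \frac{1}{4} + 2002 = \frac{8009}{4}$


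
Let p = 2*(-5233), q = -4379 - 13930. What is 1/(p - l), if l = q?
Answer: 1/7843 ≈ 0.00012750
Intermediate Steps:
q = -18309
l = -18309
p = -10466
1/(p - l) = 1/(-10466 - 1*(-18309)) = 1/(-10466 + 18309) = 1/7843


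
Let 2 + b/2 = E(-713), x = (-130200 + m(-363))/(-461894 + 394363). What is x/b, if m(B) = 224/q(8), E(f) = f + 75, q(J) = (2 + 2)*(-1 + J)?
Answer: -8137/5402480 ≈ -0.0015062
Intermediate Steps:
q(J) = -4 + 4*J (q(J) = 4*(-1 + J) = -4 + 4*J)
E(f) = 75 + f
m(B) = 8 (m(B) = 224/(-4 + 4*8) = 224/(-4 + 32) = 224/28 = 224*(1/28) = 8)
x = 130192/67531 (x = (-130200 + 8)/(-461894 + 394363) = -130192/(-67531) = -130192*(-1/67531) = 130192/67531 ≈ 1.9279)
b = -1280 (b = -4 + 2*(75 - 713) = -4 + 2*(-638) = -4 - 1276 = -1280)
x/b = (130192/67531)/(-1280) = (130192/67531)*(-1/1280) = -8137/5402480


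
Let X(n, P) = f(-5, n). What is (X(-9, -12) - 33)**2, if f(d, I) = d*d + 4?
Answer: 16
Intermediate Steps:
f(d, I) = 4 + d**2 (f(d, I) = d**2 + 4 = 4 + d**2)
X(n, P) = 29 (X(n, P) = 4 + (-5)**2 = 4 + 25 = 29)
(X(-9, -12) - 33)**2 = (29 - 33)**2 = (-4)**2 = 16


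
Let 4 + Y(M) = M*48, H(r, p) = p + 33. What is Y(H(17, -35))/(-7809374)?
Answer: 50/3904687 ≈ 1.2805e-5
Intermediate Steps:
H(r, p) = 33 + p
Y(M) = -4 + 48*M (Y(M) = -4 + M*48 = -4 + 48*M)
Y(H(17, -35))/(-7809374) = (-4 + 48*(33 - 35))/(-7809374) = (-4 + 48*(-2))*(-1/7809374) = (-4 - 96)*(-1/7809374) = -100*(-1/7809374) = 50/3904687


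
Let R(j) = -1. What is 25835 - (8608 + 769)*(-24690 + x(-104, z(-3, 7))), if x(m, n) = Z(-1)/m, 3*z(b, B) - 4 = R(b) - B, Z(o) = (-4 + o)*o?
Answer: 24080619245/104 ≈ 2.3154e+8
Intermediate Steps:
Z(o) = o*(-4 + o)
z(b, B) = 1 - B/3 (z(b, B) = 4/3 + (-1 - B)/3 = 4/3 + (-⅓ - B/3) = 1 - B/3)
x(m, n) = 5/m (x(m, n) = (-(-4 - 1))/m = (-1*(-5))/m = 5/m)
25835 - (8608 + 769)*(-24690 + x(-104, z(-3, 7))) = 25835 - (8608 + 769)*(-24690 + 5/(-104)) = 25835 - 9377*(-24690 + 5*(-1/104)) = 25835 - 9377*(-24690 - 5/104) = 25835 - 9377*(-2567765)/104 = 25835 - 1*(-24077932405/104) = 25835 + 24077932405/104 = 24080619245/104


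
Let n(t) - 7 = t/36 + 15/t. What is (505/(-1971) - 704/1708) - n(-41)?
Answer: -850739027/138025188 ≈ -6.1637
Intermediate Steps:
n(t) = 7 + 15/t + t/36 (n(t) = 7 + (t/36 + 15/t) = 7 + (15/t + t/36) = 7 + 15/t + t/36)
(505/(-1971) - 704/1708) - n(-41) = (505/(-1971) - 704/1708) - (7 + 15/(-41) + (1/36)*(-41)) = (505*(-1/1971) - 704*1/1708) - (7 + 15*(-1/41) - 41/36) = (-505/1971 - 176/427) - (7 - 15/41 - 41/36) = -562531/841617 - 1*8111/1476 = -562531/841617 - 8111/1476 = -850739027/138025188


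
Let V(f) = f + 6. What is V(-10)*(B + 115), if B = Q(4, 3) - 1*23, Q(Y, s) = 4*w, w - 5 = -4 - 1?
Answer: -368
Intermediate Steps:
V(f) = 6 + f
w = 0 (w = 5 + (-4 - 1) = 5 - 5 = 0)
Q(Y, s) = 0 (Q(Y, s) = 4*0 = 0)
B = -23 (B = 0 - 1*23 = 0 - 23 = -23)
V(-10)*(B + 115) = (6 - 10)*(-23 + 115) = -4*92 = -368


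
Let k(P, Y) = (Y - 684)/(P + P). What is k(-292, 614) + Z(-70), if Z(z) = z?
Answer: -20405/292 ≈ -69.880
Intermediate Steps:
k(P, Y) = (-684 + Y)/(2*P) (k(P, Y) = (-684 + Y)/((2*P)) = (-684 + Y)*(1/(2*P)) = (-684 + Y)/(2*P))
k(-292, 614) + Z(-70) = (½)*(-684 + 614)/(-292) - 70 = (½)*(-1/292)*(-70) - 70 = 35/292 - 70 = -20405/292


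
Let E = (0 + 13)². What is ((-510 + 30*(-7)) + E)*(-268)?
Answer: 147668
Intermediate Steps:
E = 169 (E = 13² = 169)
((-510 + 30*(-7)) + E)*(-268) = ((-510 + 30*(-7)) + 169)*(-268) = ((-510 - 210) + 169)*(-268) = (-720 + 169)*(-268) = -551*(-268) = 147668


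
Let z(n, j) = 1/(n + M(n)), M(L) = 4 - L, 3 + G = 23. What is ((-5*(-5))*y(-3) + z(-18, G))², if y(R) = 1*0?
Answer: 1/16 ≈ 0.062500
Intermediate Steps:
G = 20 (G = -3 + 23 = 20)
y(R) = 0
z(n, j) = ¼ (z(n, j) = 1/(n + (4 - n)) = 1/4 = ¼)
((-5*(-5))*y(-3) + z(-18, G))² = (-5*(-5)*0 + ¼)² = (25*0 + ¼)² = (0 + ¼)² = (¼)² = 1/16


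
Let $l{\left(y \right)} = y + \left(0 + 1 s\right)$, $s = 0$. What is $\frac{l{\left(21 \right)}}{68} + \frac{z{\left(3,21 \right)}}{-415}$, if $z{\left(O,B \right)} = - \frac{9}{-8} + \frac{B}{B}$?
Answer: $\frac{17141}{56440} \approx 0.3037$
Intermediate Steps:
$l{\left(y \right)} = y$ ($l{\left(y \right)} = y + \left(0 + 1 \cdot 0\right) = y + \left(0 + 0\right) = y + 0 = y$)
$z{\left(O,B \right)} = \frac{17}{8}$ ($z{\left(O,B \right)} = \left(-9\right) \left(- \frac{1}{8}\right) + 1 = \frac{9}{8} + 1 = \frac{17}{8}$)
$\frac{l{\left(21 \right)}}{68} + \frac{z{\left(3,21 \right)}}{-415} = \frac{21}{68} + \frac{17}{8 \left(-415\right)} = 21 \cdot \frac{1}{68} + \frac{17}{8} \left(- \frac{1}{415}\right) = \frac{21}{68} - \frac{17}{3320} = \frac{17141}{56440}$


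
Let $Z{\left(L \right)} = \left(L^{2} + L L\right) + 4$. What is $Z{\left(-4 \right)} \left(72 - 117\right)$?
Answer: $-1620$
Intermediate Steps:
$Z{\left(L \right)} = 4 + 2 L^{2}$ ($Z{\left(L \right)} = \left(L^{2} + L^{2}\right) + 4 = 2 L^{2} + 4 = 4 + 2 L^{2}$)
$Z{\left(-4 \right)} \left(72 - 117\right) = \left(4 + 2 \left(-4\right)^{2}\right) \left(72 - 117\right) = \left(4 + 2 \cdot 16\right) \left(-45\right) = \left(4 + 32\right) \left(-45\right) = 36 \left(-45\right) = -1620$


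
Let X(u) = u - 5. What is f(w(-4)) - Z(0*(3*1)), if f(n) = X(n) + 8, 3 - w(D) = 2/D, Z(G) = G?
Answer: 13/2 ≈ 6.5000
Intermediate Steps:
X(u) = -5 + u
w(D) = 3 - 2/D
f(n) = 3 + n (f(n) = (-5 + n) + 8 = 3 + n)
f(w(-4)) - Z(0*(3*1)) = (3 + (3 - 2/(-4))) - 0*3*1 = (3 + (3 - 2*(-1/4))) - 0*3 = (3 + (3 + 1/2)) - 1*0 = (3 + 7/2) + 0 = 13/2 + 0 = 13/2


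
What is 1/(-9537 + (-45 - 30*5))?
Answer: -1/9732 ≈ -0.00010275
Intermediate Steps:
1/(-9537 + (-45 - 30*5)) = 1/(-9537 + (-45 - 150)) = 1/(-9537 - 195) = 1/(-9732) = -1/9732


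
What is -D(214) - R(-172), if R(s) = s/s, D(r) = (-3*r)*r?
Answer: 137387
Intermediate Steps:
D(r) = -3*r²
R(s) = 1
-D(214) - R(-172) = -(-3)*214² - 1*1 = -(-3)*45796 - 1 = -1*(-137388) - 1 = 137388 - 1 = 137387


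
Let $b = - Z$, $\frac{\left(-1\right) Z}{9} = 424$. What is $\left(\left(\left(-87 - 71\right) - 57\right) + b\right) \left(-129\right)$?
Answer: $-464529$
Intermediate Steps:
$Z = -3816$ ($Z = \left(-9\right) 424 = -3816$)
$b = 3816$ ($b = \left(-1\right) \left(-3816\right) = 3816$)
$\left(\left(\left(-87 - 71\right) - 57\right) + b\right) \left(-129\right) = \left(\left(\left(-87 - 71\right) - 57\right) + 3816\right) \left(-129\right) = \left(\left(-158 - 57\right) + 3816\right) \left(-129\right) = \left(-215 + 3816\right) \left(-129\right) = 3601 \left(-129\right) = -464529$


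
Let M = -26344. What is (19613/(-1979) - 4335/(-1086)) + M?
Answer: -18877029163/716398 ≈ -26350.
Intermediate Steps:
(19613/(-1979) - 4335/(-1086)) + M = (19613/(-1979) - 4335/(-1086)) - 26344 = (19613*(-1/1979) - 4335*(-1/1086)) - 26344 = (-19613/1979 + 1445/362) - 26344 = -4240251/716398 - 26344 = -18877029163/716398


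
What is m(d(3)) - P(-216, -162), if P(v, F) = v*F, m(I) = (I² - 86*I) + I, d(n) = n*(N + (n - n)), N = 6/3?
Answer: -35466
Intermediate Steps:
N = 2 (N = 6*(⅓) = 2)
d(n) = 2*n (d(n) = n*(2 + (n - n)) = n*(2 + 0) = n*2 = 2*n)
m(I) = I² - 85*I
P(v, F) = F*v
m(d(3)) - P(-216, -162) = (2*3)*(-85 + 2*3) - (-162)*(-216) = 6*(-85 + 6) - 1*34992 = 6*(-79) - 34992 = -474 - 34992 = -35466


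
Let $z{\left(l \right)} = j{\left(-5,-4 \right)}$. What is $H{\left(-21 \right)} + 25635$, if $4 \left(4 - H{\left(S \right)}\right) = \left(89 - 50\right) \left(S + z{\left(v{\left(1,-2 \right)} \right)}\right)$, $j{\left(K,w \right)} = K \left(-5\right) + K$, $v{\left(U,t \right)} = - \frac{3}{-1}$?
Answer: $\frac{102595}{4} \approx 25649.0$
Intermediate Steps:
$v{\left(U,t \right)} = 3$ ($v{\left(U,t \right)} = \left(-3\right) \left(-1\right) = 3$)
$j{\left(K,w \right)} = - 4 K$ ($j{\left(K,w \right)} = - 5 K + K = - 4 K$)
$z{\left(l \right)} = 20$ ($z{\left(l \right)} = \left(-4\right) \left(-5\right) = 20$)
$H{\left(S \right)} = -191 - \frac{39 S}{4}$ ($H{\left(S \right)} = 4 - \frac{\left(89 - 50\right) \left(S + 20\right)}{4} = 4 - \frac{39 \left(20 + S\right)}{4} = 4 - \frac{780 + 39 S}{4} = 4 - \left(195 + \frac{39 S}{4}\right) = -191 - \frac{39 S}{4}$)
$H{\left(-21 \right)} + 25635 = \left(-191 - - \frac{819}{4}\right) + 25635 = \left(-191 + \frac{819}{4}\right) + 25635 = \frac{55}{4} + 25635 = \frac{102595}{4}$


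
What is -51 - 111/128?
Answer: -6639/128 ≈ -51.867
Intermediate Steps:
-51 - 111/128 = -6639/128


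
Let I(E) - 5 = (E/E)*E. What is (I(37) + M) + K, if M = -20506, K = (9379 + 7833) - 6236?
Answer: -9488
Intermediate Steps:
I(E) = 5 + E (I(E) = 5 + (E/E)*E = 5 + 1*E = 5 + E)
K = 10976 (K = 17212 - 6236 = 10976)
(I(37) + M) + K = ((5 + 37) - 20506) + 10976 = (42 - 20506) + 10976 = -20464 + 10976 = -9488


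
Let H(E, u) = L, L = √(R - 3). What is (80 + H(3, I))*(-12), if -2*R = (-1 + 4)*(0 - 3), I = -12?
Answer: -960 - 6*√6 ≈ -974.70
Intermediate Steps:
R = 9/2 (R = -(-1 + 4)*(0 - 3)/2 = -3*(-3)/2 = -½*(-9) = 9/2 ≈ 4.5000)
L = √6/2 (L = √(9/2 - 3) = √(3/2) = √6/2 ≈ 1.2247)
H(E, u) = √6/2
(80 + H(3, I))*(-12) = (80 + √6/2)*(-12) = -960 - 6*√6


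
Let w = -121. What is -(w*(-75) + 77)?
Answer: -9152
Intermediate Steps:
-(w*(-75) + 77) = -(-121*(-75) + 77) = -(9075 + 77) = -1*9152 = -9152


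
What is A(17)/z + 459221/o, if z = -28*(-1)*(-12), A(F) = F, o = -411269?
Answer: -161289829/138186384 ≈ -1.1672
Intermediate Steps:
z = -336 (z = 28*(-12) = -336)
A(17)/z + 459221/o = 17/(-336) + 459221/(-411269) = 17*(-1/336) + 459221*(-1/411269) = -17/336 - 459221/411269 = -161289829/138186384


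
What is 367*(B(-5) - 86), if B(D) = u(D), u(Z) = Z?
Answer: -33397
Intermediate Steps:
B(D) = D
367*(B(-5) - 86) = 367*(-5 - 86) = 367*(-91) = -33397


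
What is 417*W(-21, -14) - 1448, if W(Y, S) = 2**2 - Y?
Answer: 8977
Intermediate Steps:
W(Y, S) = 4 - Y
417*W(-21, -14) - 1448 = 417*(4 - 1*(-21)) - 1448 = 417*(4 + 21) - 1448 = 417*25 - 1448 = 10425 - 1448 = 8977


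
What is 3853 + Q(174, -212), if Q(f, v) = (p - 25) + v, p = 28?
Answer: 3644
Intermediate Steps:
Q(f, v) = 3 + v (Q(f, v) = (28 - 25) + v = 3 + v)
3853 + Q(174, -212) = 3853 + (3 - 212) = 3853 - 209 = 3644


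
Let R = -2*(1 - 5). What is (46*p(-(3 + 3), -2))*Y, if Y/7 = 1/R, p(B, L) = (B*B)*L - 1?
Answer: -11753/4 ≈ -2938.3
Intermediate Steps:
R = 8 (R = -2*(-4) = 8)
p(B, L) = -1 + L*B² (p(B, L) = B²*L - 1 = L*B² - 1 = -1 + L*B²)
Y = 7/8 ≈ 0.87500
(46*p(-(3 + 3), -2))*Y = (46*(-1 - 2*(3 + 3)²))*(7/8) = (46*(-1 - 2*(-1*6)²))*(7/8) = (46*(-1 - 2*(-6)²))*(7/8) = (46*(-1 - 2*36))*(7/8) = (46*(-1 - 72))*(7/8) = (46*(-73))*(7/8) = -3358*7/8 = -11753/4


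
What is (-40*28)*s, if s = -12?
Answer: 13440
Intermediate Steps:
(-40*28)*s = -40*28*(-12) = -1120*(-12) = 13440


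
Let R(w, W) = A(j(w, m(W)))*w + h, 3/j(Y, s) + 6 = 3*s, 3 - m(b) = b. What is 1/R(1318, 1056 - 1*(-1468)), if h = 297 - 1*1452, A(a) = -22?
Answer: -1/30151 ≈ -3.3166e-5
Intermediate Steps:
m(b) = 3 - b
j(Y, s) = 3/(-6 + 3*s)
h = -1155 (h = 297 - 1452 = -1155)
R(w, W) = -1155 - 22*w (R(w, W) = -22*w - 1155 = -1155 - 22*w)
1/R(1318, 1056 - 1*(-1468)) = 1/(-1155 - 22*1318) = 1/(-1155 - 28996) = 1/(-30151) = -1/30151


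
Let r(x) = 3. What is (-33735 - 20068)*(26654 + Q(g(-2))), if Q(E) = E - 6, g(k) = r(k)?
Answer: -1433903753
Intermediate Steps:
g(k) = 3
Q(E) = -6 + E
(-33735 - 20068)*(26654 + Q(g(-2))) = (-33735 - 20068)*(26654 + (-6 + 3)) = -53803*(26654 - 3) = -53803*26651 = -1433903753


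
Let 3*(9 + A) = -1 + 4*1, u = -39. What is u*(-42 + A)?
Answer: 1950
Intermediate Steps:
A = -8 (A = -9 + (-1 + 4*1)/3 = -9 + (-1 + 4)/3 = -9 + (⅓)*3 = -9 + 1 = -8)
u*(-42 + A) = -39*(-42 - 8) = -39*(-50) = 1950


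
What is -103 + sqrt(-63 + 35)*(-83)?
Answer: -103 - 166*I*sqrt(7) ≈ -103.0 - 439.19*I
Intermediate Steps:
-103 + sqrt(-63 + 35)*(-83) = -103 + sqrt(-28)*(-83) = -103 + (2*I*sqrt(7))*(-83) = -103 - 166*I*sqrt(7)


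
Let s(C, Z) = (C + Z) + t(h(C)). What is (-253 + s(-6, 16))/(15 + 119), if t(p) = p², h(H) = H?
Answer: -207/134 ≈ -1.5448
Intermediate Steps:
s(C, Z) = C + Z + C² (s(C, Z) = (C + Z) + C² = C + Z + C²)
(-253 + s(-6, 16))/(15 + 119) = (-253 + (-6 + 16 + (-6)²))/(15 + 119) = (-253 + (-6 + 16 + 36))/134 = (-253 + 46)*(1/134) = -207*1/134 = -207/134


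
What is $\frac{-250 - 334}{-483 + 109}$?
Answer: $\frac{292}{187} \approx 1.5615$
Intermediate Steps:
$\frac{-250 - 334}{-483 + 109} = - \frac{584}{-374} = \left(-584\right) \left(- \frac{1}{374}\right) = \frac{292}{187}$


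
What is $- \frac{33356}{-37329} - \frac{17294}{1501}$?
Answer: $- \frac{595500370}{56030829} \approx -10.628$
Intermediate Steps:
$- \frac{33356}{-37329} - \frac{17294}{1501} = \left(-33356\right) \left(- \frac{1}{37329}\right) - \frac{17294}{1501} = \frac{33356}{37329} - \frac{17294}{1501} = - \frac{595500370}{56030829}$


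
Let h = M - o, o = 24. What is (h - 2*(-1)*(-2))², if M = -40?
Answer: 4624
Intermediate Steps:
h = -64 (h = -40 - 1*24 = -40 - 24 = -64)
(h - 2*(-1)*(-2))² = (-64 - 2*(-1)*(-2))² = (-64 + 2*(-2))² = (-64 - 4)² = (-68)² = 4624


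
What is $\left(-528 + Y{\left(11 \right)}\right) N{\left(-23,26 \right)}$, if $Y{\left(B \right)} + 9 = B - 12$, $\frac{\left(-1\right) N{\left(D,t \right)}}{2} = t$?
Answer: $27976$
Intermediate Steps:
$N{\left(D,t \right)} = - 2 t$
$Y{\left(B \right)} = -21 + B$ ($Y{\left(B \right)} = -9 + \left(B - 12\right) = -9 + \left(-12 + B\right) = -21 + B$)
$\left(-528 + Y{\left(11 \right)}\right) N{\left(-23,26 \right)} = \left(-528 + \left(-21 + 11\right)\right) \left(\left(-2\right) 26\right) = \left(-528 - 10\right) \left(-52\right) = \left(-538\right) \left(-52\right) = 27976$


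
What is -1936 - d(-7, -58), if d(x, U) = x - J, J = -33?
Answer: -1962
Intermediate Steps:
d(x, U) = 33 + x (d(x, U) = x - 1*(-33) = x + 33 = 33 + x)
-1936 - d(-7, -58) = -1936 - (33 - 7) = -1936 - 1*26 = -1936 - 26 = -1962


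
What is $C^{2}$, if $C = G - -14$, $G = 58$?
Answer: $5184$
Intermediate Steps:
$C = 72$ ($C = 58 - -14 = 58 + 14 = 72$)
$C^{2} = 72^{2} = 5184$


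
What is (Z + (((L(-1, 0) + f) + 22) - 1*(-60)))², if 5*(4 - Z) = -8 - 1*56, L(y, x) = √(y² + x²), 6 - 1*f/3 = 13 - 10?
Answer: 295936/25 ≈ 11837.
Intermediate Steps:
f = 9 (f = 18 - 3*(13 - 10) = 18 - 3*3 = 18 - 9 = 9)
L(y, x) = √(x² + y²)
Z = 84/5 (Z = 4 - (-8 - 1*56)/5 = 4 - (-8 - 56)/5 = 4 - ⅕*(-64) = 4 + 64/5 = 84/5 ≈ 16.800)
(Z + (((L(-1, 0) + f) + 22) - 1*(-60)))² = (84/5 + (((√(0² + (-1)²) + 9) + 22) - 1*(-60)))² = (84/5 + (((√(0 + 1) + 9) + 22) + 60))² = (84/5 + (((√1 + 9) + 22) + 60))² = (84/5 + (((1 + 9) + 22) + 60))² = (84/5 + ((10 + 22) + 60))² = (84/5 + (32 + 60))² = (84/5 + 92)² = (544/5)² = 295936/25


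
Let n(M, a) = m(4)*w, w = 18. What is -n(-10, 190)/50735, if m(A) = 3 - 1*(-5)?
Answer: -144/50735 ≈ -0.0028383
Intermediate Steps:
m(A) = 8 (m(A) = 3 + 5 = 8)
n(M, a) = 144 (n(M, a) = 8*18 = 144)
-n(-10, 190)/50735 = -1*144/50735 = -144*1/50735 = -144/50735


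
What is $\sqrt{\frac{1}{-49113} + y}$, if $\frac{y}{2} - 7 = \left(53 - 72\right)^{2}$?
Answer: $\frac{\sqrt{197255090319}}{16371} \approx 27.129$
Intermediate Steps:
$y = 736$ ($y = 14 + 2 \left(53 - 72\right)^{2} = 14 + 2 \left(-19\right)^{2} = 14 + 2 \cdot 361 = 14 + 722 = 736$)
$\sqrt{\frac{1}{-49113} + y} = \sqrt{\frac{1}{-49113} + 736} = \sqrt{- \frac{1}{49113} + 736} = \sqrt{\frac{36147167}{49113}} = \frac{\sqrt{197255090319}}{16371}$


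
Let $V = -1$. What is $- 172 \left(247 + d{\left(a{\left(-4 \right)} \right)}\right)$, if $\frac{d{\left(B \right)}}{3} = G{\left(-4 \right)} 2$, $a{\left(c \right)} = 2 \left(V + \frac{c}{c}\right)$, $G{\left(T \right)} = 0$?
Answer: $-42484$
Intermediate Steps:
$a{\left(c \right)} = 0$ ($a{\left(c \right)} = 2 \left(-1 + \frac{c}{c}\right) = 2 \left(-1 + 1\right) = 2 \cdot 0 = 0$)
$d{\left(B \right)} = 0$ ($d{\left(B \right)} = 3 \cdot 0 \cdot 2 = 3 \cdot 0 = 0$)
$- 172 \left(247 + d{\left(a{\left(-4 \right)} \right)}\right) = - 172 \left(247 + 0\right) = \left(-172\right) 247 = -42484$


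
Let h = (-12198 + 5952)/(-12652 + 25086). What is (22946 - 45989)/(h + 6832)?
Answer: -143258331/42471421 ≈ -3.3731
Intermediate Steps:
h = -3123/6217 (h = -6246/12434 = -6246*1/12434 = -3123/6217 ≈ -0.50233)
(22946 - 45989)/(h + 6832) = (22946 - 45989)/(-3123/6217 + 6832) = -23043/42471421/6217 = -23043*6217/42471421 = -143258331/42471421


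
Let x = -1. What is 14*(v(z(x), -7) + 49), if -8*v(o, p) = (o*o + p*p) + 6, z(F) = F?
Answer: 588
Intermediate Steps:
v(o, p) = -¾ - o²/8 - p²/8 (v(o, p) = -((o*o + p*p) + 6)/8 = -((o² + p²) + 6)/8 = -(6 + o² + p²)/8 = -¾ - o²/8 - p²/8)
14*(v(z(x), -7) + 49) = 14*((-¾ - ⅛*(-1)² - ⅛*(-7)²) + 49) = 14*((-¾ - ⅛*1 - ⅛*49) + 49) = 14*((-¾ - ⅛ - 49/8) + 49) = 14*(-7 + 49) = 14*42 = 588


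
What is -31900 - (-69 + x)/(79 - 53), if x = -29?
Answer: -414651/13 ≈ -31896.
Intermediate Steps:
-31900 - (-69 + x)/(79 - 53) = -31900 - (-69 - 29)/(79 - 53) = -31900 - (-98)/26 = -31900 - 1*(-49/13) = -31900 + 49/13 = -414651/13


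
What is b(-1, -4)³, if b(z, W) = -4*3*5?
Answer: -216000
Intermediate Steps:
b(z, W) = -60 (b(z, W) = -12*5 = -60)
b(-1, -4)³ = (-60)³ = -216000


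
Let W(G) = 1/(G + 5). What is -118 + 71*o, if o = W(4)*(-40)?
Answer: -3902/9 ≈ -433.56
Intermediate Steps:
W(G) = 1/(5 + G)
o = -40/9 (o = -40/(5 + 4) = -40/9 ≈ -4.4444)
-118 + 71*o = -118 + 71*(-40/9) = -118 - 2840/9 = -3902/9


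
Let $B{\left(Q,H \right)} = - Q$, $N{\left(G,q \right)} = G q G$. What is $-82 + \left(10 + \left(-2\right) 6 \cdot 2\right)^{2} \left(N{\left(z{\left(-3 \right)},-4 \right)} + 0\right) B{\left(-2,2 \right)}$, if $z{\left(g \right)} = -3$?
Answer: $-14194$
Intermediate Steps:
$N{\left(G,q \right)} = q G^{2}$
$-82 + \left(10 + \left(-2\right) 6 \cdot 2\right)^{2} \left(N{\left(z{\left(-3 \right)},-4 \right)} + 0\right) B{\left(-2,2 \right)} = -82 + \left(10 + \left(-2\right) 6 \cdot 2\right)^{2} \left(- 4 \left(-3\right)^{2} + 0\right) \left(\left(-1\right) \left(-2\right)\right) = -82 + \left(10 - 24\right)^{2} \left(\left(-4\right) 9 + 0\right) 2 = -82 + \left(10 - 24\right)^{2} \left(-36 + 0\right) 2 = -82 + \left(-14\right)^{2} \left(\left(-36\right) 2\right) = -82 + 196 \left(-72\right) = -82 - 14112 = -14194$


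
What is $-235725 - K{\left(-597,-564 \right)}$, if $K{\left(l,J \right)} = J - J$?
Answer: $-235725$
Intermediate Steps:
$K{\left(l,J \right)} = 0$
$-235725 - K{\left(-597,-564 \right)} = -235725 - 0 = -235725 + 0 = -235725$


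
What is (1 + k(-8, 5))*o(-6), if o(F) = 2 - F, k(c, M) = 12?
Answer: 104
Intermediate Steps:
(1 + k(-8, 5))*o(-6) = (1 + 12)*(2 - 1*(-6)) = 13*(2 + 6) = 13*8 = 104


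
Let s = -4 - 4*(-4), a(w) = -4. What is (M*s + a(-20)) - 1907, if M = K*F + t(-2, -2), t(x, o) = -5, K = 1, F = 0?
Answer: -1971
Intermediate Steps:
s = 12 (s = -4 + 16 = 12)
M = -5 (M = 1*0 - 5 = 0 - 5 = -5)
(M*s + a(-20)) - 1907 = (-5*12 - 4) - 1907 = (-60 - 4) - 1907 = -64 - 1907 = -1971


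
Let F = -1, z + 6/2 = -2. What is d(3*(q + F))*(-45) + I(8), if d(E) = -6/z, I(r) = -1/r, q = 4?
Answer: -433/8 ≈ -54.125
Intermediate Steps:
z = -5 (z = -3 - 2 = -5)
d(E) = 6/5 (d(E) = -6/(-5) = -6*(-⅕) = 6/5)
d(3*(q + F))*(-45) + I(8) = (6/5)*(-45) - 1/8 = -54 - 1*⅛ = -54 - ⅛ = -433/8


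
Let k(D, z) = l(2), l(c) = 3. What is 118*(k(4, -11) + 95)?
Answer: 11564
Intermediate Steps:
k(D, z) = 3
118*(k(4, -11) + 95) = 118*(3 + 95) = 118*98 = 11564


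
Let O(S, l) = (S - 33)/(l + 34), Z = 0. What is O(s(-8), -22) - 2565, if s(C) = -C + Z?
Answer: -30805/12 ≈ -2567.1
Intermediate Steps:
s(C) = -C (s(C) = -C + 0 = -C)
O(S, l) = (-33 + S)/(34 + l)
O(s(-8), -22) - 2565 = (-33 - 1*(-8))/(34 - 22) - 2565 = (-33 + 8)/12 - 2565 = (1/12)*(-25) - 2565 = -25/12 - 2565 = -30805/12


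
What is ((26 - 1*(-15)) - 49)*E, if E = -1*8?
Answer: 64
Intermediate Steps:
E = -8
((26 - 1*(-15)) - 49)*E = ((26 - 1*(-15)) - 49)*(-8) = ((26 + 15) - 49)*(-8) = (41 - 49)*(-8) = -8*(-8) = 64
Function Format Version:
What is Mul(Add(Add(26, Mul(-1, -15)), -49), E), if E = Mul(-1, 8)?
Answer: 64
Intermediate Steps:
E = -8
Mul(Add(Add(26, Mul(-1, -15)), -49), E) = Mul(Add(Add(26, Mul(-1, -15)), -49), -8) = Mul(Add(Add(26, 15), -49), -8) = Mul(Add(41, -49), -8) = Mul(-8, -8) = 64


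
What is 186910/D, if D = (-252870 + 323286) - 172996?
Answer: -18691/10258 ≈ -1.8221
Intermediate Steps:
D = -102580 (D = 70416 - 172996 = -102580)
186910/D = 186910/(-102580) = 186910*(-1/102580) = -18691/10258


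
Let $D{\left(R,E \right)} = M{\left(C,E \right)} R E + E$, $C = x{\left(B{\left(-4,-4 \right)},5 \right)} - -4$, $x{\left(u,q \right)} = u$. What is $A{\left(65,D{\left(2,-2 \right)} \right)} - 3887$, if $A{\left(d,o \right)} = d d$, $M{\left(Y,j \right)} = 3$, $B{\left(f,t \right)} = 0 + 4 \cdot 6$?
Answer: $338$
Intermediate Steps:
$B{\left(f,t \right)} = 24$ ($B{\left(f,t \right)} = 0 + 24 = 24$)
$C = 28$ ($C = 24 - -4 = 24 + 4 = 28$)
$D{\left(R,E \right)} = E + 3 E R$ ($D{\left(R,E \right)} = 3 R E + E = 3 E R + E = E + 3 E R$)
$A{\left(d,o \right)} = d^{2}$
$A{\left(65,D{\left(2,-2 \right)} \right)} - 3887 = 65^{2} - 3887 = 4225 - 3887 = 338$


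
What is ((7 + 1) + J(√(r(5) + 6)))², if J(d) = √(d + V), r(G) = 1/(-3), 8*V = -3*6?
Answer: (48 + √3*√(-27 + 4*√51))²/36 ≈ 69.910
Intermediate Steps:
V = -9/4 (V = (-3*6)/8 = (⅛)*(-18) = -9/4 ≈ -2.2500)
r(G) = -⅓
J(d) = √(-9/4 + d) (J(d) = √(d - 9/4) = √(-9/4 + d))
((7 + 1) + J(√(r(5) + 6)))² = ((7 + 1) + √(-9 + 4*√(-⅓ + 6))/2)² = (8 + √(-9 + 4*√(17/3))/2)² = (8 + √(-9 + 4*(√51/3))/2)² = (8 + √(-9 + 4*√51/3)/2)²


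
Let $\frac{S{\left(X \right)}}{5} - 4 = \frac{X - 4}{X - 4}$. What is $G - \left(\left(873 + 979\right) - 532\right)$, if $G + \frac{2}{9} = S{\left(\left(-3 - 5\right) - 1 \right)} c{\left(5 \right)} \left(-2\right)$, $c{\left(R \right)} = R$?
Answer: $- \frac{14132}{9} \approx -1570.2$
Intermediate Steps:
$S{\left(X \right)} = 25$ ($S{\left(X \right)} = 20 + 5 \frac{X - 4}{X - 4} = 20 + 5 \frac{-4 + X}{-4 + X} = 20 + 5 \cdot 1 = 20 + 5 = 25$)
$G = - \frac{2252}{9}$ ($G = - \frac{2}{9} + 25 \cdot 5 \left(-2\right) = - \frac{2}{9} + 125 \left(-2\right) = - \frac{2}{9} - 250 = - \frac{2252}{9} \approx -250.22$)
$G - \left(\left(873 + 979\right) - 532\right) = - \frac{2252}{9} - \left(\left(873 + 979\right) - 532\right) = - \frac{2252}{9} - \left(1852 - 532\right) = - \frac{2252}{9} - 1320 = - \frac{14132}{9}$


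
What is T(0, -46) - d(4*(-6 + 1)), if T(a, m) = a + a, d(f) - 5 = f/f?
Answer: -6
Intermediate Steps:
d(f) = 6 (d(f) = 5 + f/f = 5 + 1 = 6)
T(a, m) = 2*a
T(0, -46) - d(4*(-6 + 1)) = 2*0 - 1*6 = 0 - 6 = -6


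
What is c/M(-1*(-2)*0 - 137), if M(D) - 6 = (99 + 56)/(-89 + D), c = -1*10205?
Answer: -2306330/1201 ≈ -1920.3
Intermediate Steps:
c = -10205
M(D) = 6 + 155/(-89 + D) (M(D) = 6 + (99 + 56)/(-89 + D) = 6 + 155/(-89 + D))
c/M(-1*(-2)*0 - 137) = -10205*(-89 + (-1*(-2)*0 - 137))/(-379 + 6*(-1*(-2)*0 - 137)) = -10205*(-89 + (2*0 - 137))/(-379 + 6*(2*0 - 137)) = -10205*(-89 + (0 - 137))/(-379 + 6*(0 - 137)) = -10205*(-89 - 137)/(-379 + 6*(-137)) = -10205*(-226/(-379 - 822)) = -10205/((-1/226*(-1201))) = -10205/1201/226 = -10205*226/1201 = -2306330/1201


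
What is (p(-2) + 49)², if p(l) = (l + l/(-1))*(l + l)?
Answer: 2401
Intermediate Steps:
p(l) = 0 (p(l) = (l + l*(-1))*(2*l) = (l - l)*(2*l) = 0*(2*l) = 0)
(p(-2) + 49)² = (0 + 49)² = 49² = 2401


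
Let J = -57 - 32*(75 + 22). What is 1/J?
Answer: -1/3161 ≈ -0.00031636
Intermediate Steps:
J = -3161 (J = -57 - 32*97 = -57 - 3104 = -3161)
1/J = 1/(-3161) = -1/3161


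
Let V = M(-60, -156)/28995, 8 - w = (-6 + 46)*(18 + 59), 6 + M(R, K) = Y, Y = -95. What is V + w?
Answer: -89072741/28995 ≈ -3072.0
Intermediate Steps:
M(R, K) = -101 (M(R, K) = -6 - 95 = -101)
w = -3072 (w = 8 - (-6 + 46)*(18 + 59) = 8 - 40*77 = 8 - 1*3080 = 8 - 3080 = -3072)
V = -101/28995 ≈ -0.0034834
V + w = -101/28995 - 3072 = -89072741/28995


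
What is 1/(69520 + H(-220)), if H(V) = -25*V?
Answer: 1/75020 ≈ 1.3330e-5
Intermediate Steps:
1/(69520 + H(-220)) = 1/(69520 - 25*(-220)) = 1/(69520 + 5500) = 1/75020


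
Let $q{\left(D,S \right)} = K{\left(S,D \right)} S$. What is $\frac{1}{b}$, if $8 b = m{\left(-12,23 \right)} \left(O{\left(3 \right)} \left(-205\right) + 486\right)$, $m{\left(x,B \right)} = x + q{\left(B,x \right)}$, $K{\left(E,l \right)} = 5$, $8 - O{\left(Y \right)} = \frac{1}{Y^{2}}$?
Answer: $\frac{1}{10181} \approx 9.8222 \cdot 10^{-5}$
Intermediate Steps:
$O{\left(Y \right)} = 8 - \frac{1}{Y^{2}}$
$q{\left(D,S \right)} = 5 S$
$m{\left(x,B \right)} = 6 x$ ($m{\left(x,B \right)} = x + 5 x = 6 x$)
$b = 10181$ ($b = \frac{6 \left(-12\right) \left(\left(8 - \frac{1}{9}\right) \left(-205\right) + 486\right)}{8} = \frac{\left(-72\right) \left(\left(8 - \frac{1}{9}\right) \left(-205\right) + 486\right)}{8} = \frac{\left(-72\right) \left(\frac{71}{9} \left(-205\right) + 486\right)}{8} = \frac{\left(-72\right) \left(- \frac{14555}{9} + 486\right)}{8} = \frac{\left(-72\right) \left(- \frac{10181}{9}\right)}{8} = \frac{1}{8} \cdot 81448 = 10181$)
$\frac{1}{b} = \frac{1}{10181}$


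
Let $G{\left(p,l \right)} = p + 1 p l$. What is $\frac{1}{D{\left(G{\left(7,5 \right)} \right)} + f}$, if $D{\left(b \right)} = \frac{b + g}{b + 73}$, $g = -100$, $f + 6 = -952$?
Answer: $- \frac{115}{110228} \approx -0.0010433$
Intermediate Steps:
$f = -958$ ($f = -6 - 952 = -958$)
$G{\left(p,l \right)} = p + l p$ ($G{\left(p,l \right)} = p + 1 l p = p + l p$)
$D{\left(b \right)} = \frac{-100 + b}{73 + b}$ ($D{\left(b \right)} = \frac{b - 100}{b + 73} = \frac{-100 + b}{73 + b}$)
$\frac{1}{D{\left(G{\left(7,5 \right)} \right)} + f} = \frac{1}{\frac{-100 + 7 \left(1 + 5\right)}{73 + 7 \left(1 + 5\right)} - 958} = \frac{1}{\frac{-100 + 7 \cdot 6}{73 + 7 \cdot 6} - 958} = \frac{1}{\frac{-100 + 42}{73 + 42} - 958} = \frac{1}{\frac{1}{115} \left(-58\right) - 958} = \frac{1}{- \frac{58}{115} - 958} = \frac{1}{- \frac{110228}{115}} = - \frac{115}{110228}$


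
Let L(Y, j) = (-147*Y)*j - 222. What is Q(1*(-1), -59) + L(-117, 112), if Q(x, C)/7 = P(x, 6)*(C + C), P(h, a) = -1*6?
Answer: 1931022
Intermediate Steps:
P(h, a) = -6
L(Y, j) = -222 - 147*Y*j (L(Y, j) = -147*Y*j - 222 = -222 - 147*Y*j)
Q(x, C) = -84*C (Q(x, C) = 7*(-6*(C + C)) = 7*(-12*C) = -84*C)
Q(1*(-1), -59) + L(-117, 112) = -84*(-59) + (-222 - 147*(-117)*112) = 4956 + (-222 + 1926288) = 4956 + 1926066 = 1931022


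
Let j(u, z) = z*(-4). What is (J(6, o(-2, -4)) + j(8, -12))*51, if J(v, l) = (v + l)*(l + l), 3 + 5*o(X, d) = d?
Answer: 44778/25 ≈ 1791.1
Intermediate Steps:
j(u, z) = -4*z
o(X, d) = -⅗ + d/5
J(v, l) = 2*l*(l + v) (J(v, l) = (l + v)*(2*l) = 2*l*(l + v))
(J(6, o(-2, -4)) + j(8, -12))*51 = (2*(-⅗ + (⅕)*(-4))*((-⅗ + (⅕)*(-4)) + 6) - 4*(-12))*51 = (2*(-⅗ - ⅘)*((-⅗ - ⅘) + 6) + 48)*51 = (2*(-7/5)*(-7/5 + 6) + 48)*51 = (2*(-7/5)*(23/5) + 48)*51 = (-322/25 + 48)*51 = (878/25)*51 = 44778/25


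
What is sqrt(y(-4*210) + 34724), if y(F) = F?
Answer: 2*sqrt(8471) ≈ 184.08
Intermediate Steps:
sqrt(y(-4*210) + 34724) = sqrt(-4*210 + 34724) = sqrt(-840 + 34724) = sqrt(33884) = 2*sqrt(8471)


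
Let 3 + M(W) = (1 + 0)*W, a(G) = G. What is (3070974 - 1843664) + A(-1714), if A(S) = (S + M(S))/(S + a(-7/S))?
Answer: 3605583698324/2937789 ≈ 1.2273e+6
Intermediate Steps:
M(W) = -3 + W (M(W) = -3 + (1 + 0)*W = -3 + 1*W = -3 + W)
A(S) = (-3 + 2*S)/(S - 7/S) (A(S) = (S + (-3 + S))/(S - 7/S) = (-3 + 2*S)/(S - 7/S))
(3070974 - 1843664) + A(-1714) = (3070974 - 1843664) - 1714*(-3 + 2*(-1714))/(-7 + (-1714)²) = 1227310 - 1714*(-3 - 3428)/(-7 + 2937796) = 1227310 - 1714*(-3431)/2937789 = 1227310 - 1714*1/2937789*(-3431) = 1227310 + 5880734/2937789 = 3605583698324/2937789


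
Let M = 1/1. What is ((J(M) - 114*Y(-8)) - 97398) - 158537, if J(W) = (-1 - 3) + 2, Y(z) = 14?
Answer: -257533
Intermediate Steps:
M = 1
J(W) = -2 (J(W) = -4 + 2 = -2)
((J(M) - 114*Y(-8)) - 97398) - 158537 = ((-2 - 114*14) - 97398) - 158537 = ((-2 - 1596) - 97398) - 158537 = (-1598 - 97398) - 158537 = -98996 - 158537 = -257533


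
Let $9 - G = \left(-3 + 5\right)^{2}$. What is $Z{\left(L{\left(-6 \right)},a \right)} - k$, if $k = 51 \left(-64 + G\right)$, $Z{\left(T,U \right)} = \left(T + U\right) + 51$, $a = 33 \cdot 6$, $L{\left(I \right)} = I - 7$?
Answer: $3245$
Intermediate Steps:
$L{\left(I \right)} = -7 + I$
$a = 198$
$Z{\left(T,U \right)} = 51 + T + U$
$G = 5$ ($G = 9 - \left(-3 + 5\right)^{2} = 9 - 2^{2} = 9 - 4 = 5$)
$k = -3009$ ($k = 51 \left(-64 + 5\right) = 51 \left(-59\right) = -3009$)
$Z{\left(L{\left(-6 \right)},a \right)} - k = \left(51 - 13 + 198\right) - -3009 = \left(51 - 13 + 198\right) + 3009 = 236 + 3009 = 3245$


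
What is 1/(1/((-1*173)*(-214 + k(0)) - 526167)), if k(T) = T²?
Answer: -489145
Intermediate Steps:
1/(1/((-1*173)*(-214 + k(0)) - 526167)) = 1/(1/((-1*173)*(-214 + 0²) - 526167)) = 1/(1/(-173*(-214 + 0) - 526167)) = 1/(1/(-173*(-214) - 526167)) = 1/(1/(37022 - 526167)) = 1/(1/(-489145)) = 1/(-1/489145) = -489145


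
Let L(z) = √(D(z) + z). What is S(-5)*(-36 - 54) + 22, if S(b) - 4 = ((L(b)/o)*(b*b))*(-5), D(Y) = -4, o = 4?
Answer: -338 + 16875*I/2 ≈ -338.0 + 8437.5*I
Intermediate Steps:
L(z) = √(-4 + z)
S(b) = 4 - 5*b²*√(-4 + b)/4 (S(b) = 4 + ((√(-4 + b)/4)*(b*b))*(-5) = 4 + ((√(-4 + b)*(¼))*b²)*(-5) = 4 + ((√(-4 + b)/4)*b²)*(-5) = 4 + (b²*√(-4 + b)/4)*(-5) = 4 - 5*b²*√(-4 + b)/4)
S(-5)*(-36 - 54) + 22 = (4 - 5/4*(-5)²*√(-4 - 5))*(-36 - 54) + 22 = (4 - 5/4*25*√(-9))*(-90) + 22 = (4 - 5/4*25*3*I)*(-90) + 22 = (4 - 375*I/4)*(-90) + 22 = (-360 + 16875*I/2) + 22 = -338 + 16875*I/2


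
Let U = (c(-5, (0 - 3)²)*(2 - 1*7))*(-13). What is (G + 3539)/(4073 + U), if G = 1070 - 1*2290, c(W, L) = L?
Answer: 2319/4658 ≈ 0.49785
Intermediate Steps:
U = 585 (U = ((0 - 3)²*(2 - 1*7))*(-13) = ((-3)²*(2 - 7))*(-13) = (9*(-5))*(-13) = -45*(-13) = 585)
G = -1220 (G = 1070 - 2290 = -1220)
(G + 3539)/(4073 + U) = (-1220 + 3539)/(4073 + 585) = 2319/4658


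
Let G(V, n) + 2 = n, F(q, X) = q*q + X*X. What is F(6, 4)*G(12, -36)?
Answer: -1976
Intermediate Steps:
F(q, X) = X² + q² (F(q, X) = q² + X² = X² + q²)
G(V, n) = -2 + n
F(6, 4)*G(12, -36) = (4² + 6²)*(-2 - 36) = (16 + 36)*(-38) = 52*(-38) = -1976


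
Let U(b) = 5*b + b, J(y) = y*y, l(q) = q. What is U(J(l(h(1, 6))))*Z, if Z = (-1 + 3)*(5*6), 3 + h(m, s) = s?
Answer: 3240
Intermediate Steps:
h(m, s) = -3 + s
J(y) = y²
Z = 60 (Z = 2*30 = 60)
U(b) = 6*b
U(J(l(h(1, 6))))*Z = (6*(-3 + 6)²)*60 = (6*3²)*60 = (6*9)*60 = 54*60 = 3240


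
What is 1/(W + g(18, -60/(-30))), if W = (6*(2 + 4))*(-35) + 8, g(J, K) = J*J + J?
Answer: -1/910 ≈ -0.0010989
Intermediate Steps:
g(J, K) = J + J² (g(J, K) = J² + J = J + J²)
W = -1252 (W = (6*6)*(-35) + 8 = 36*(-35) + 8 = -1260 + 8 = -1252)
1/(W + g(18, -60/(-30))) = 1/(-1252 + 18*(1 + 18)) = 1/(-1252 + 18*19) = 1/(-1252 + 342) = 1/(-910) = -1/910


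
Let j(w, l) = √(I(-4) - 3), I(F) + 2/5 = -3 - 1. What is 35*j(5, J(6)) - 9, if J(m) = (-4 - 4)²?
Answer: -9 + 7*I*√185 ≈ -9.0 + 95.21*I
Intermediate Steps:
J(m) = 64 (J(m) = (-8)² = 64)
I(F) = -22/5 (I(F) = -⅖ + (-3 - 1) = -⅖ - 4 = -22/5)
j(w, l) = I*√185/5 (j(w, l) = √(-22/5 - 3) = √(-37/5) = I*√185/5)
35*j(5, J(6)) - 9 = 35*(I*√185/5) - 9 = 7*I*√185 - 9 = -9 + 7*I*√185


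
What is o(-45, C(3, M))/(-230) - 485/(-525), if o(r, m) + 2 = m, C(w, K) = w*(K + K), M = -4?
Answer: 2504/2415 ≈ 1.0369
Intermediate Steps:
C(w, K) = 2*K*w (C(w, K) = w*(2*K) = 2*K*w)
o(r, m) = -2 + m
o(-45, C(3, M))/(-230) - 485/(-525) = (-2 + 2*(-4)*3)/(-230) - 485/(-525) = (-2 - 24)*(-1/230) - 485*(-1/525) = -26*(-1/230) + 97/105 = 13/115 + 97/105 = 2504/2415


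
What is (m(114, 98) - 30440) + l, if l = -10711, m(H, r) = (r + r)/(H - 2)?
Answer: -164597/4 ≈ -41149.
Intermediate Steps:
m(H, r) = 2*r/(-2 + H) (m(H, r) = (2*r)/(-2 + H) = 2*r/(-2 + H))
(m(114, 98) - 30440) + l = (2*98/(-2 + 114) - 30440) - 10711 = (2*98/112 - 30440) - 10711 = (2*98*(1/112) - 30440) - 10711 = (7/4 - 30440) - 10711 = -121753/4 - 10711 = -164597/4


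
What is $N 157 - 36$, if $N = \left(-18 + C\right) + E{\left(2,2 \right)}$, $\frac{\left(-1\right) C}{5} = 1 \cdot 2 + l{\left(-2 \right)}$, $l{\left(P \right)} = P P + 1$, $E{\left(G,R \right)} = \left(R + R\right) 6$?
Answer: $-4589$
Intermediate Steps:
$E{\left(G,R \right)} = 12 R$ ($E{\left(G,R \right)} = 2 R 6 = 12 R$)
$l{\left(P \right)} = 1 + P^{2}$ ($l{\left(P \right)} = P^{2} + 1 = 1 + P^{2}$)
$C = -35$ ($C = - 5 \left(1 \cdot 2 + \left(1 + \left(-2\right)^{2}\right)\right) = - 5 \left(2 + \left(1 + 4\right)\right) = - 5 \left(2 + 5\right) = \left(-5\right) 7 = -35$)
$N = -29$ ($N = \left(-18 - 35\right) + 12 \cdot 2 = -53 + 24 = -29$)
$N 157 - 36 = \left(-29\right) 157 - 36 = -4553 - 36 = -4589$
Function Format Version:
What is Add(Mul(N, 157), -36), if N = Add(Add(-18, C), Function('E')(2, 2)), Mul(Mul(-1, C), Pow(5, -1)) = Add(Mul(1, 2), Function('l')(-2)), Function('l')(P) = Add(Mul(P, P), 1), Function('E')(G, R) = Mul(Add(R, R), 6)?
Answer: -4589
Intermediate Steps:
Function('E')(G, R) = Mul(12, R) (Function('E')(G, R) = Mul(Mul(2, R), 6) = Mul(12, R))
Function('l')(P) = Add(1, Pow(P, 2)) (Function('l')(P) = Add(Pow(P, 2), 1) = Add(1, Pow(P, 2)))
C = -35 (C = Mul(-5, Add(Mul(1, 2), Add(1, Pow(-2, 2)))) = Mul(-5, Add(2, Add(1, 4))) = Mul(-5, Add(2, 5)) = Mul(-5, 7) = -35)
N = -29 (N = Add(Add(-18, -35), Mul(12, 2)) = Add(-53, 24) = -29)
Add(Mul(N, 157), -36) = Add(Mul(-29, 157), -36) = Add(-4553, -36) = -4589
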